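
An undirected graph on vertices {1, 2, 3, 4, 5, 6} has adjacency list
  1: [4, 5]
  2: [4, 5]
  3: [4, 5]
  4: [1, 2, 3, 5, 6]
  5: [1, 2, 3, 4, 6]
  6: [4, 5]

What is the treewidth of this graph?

A width-2 tree decomposition is:
Bags: B1 = {2, 4, 5}  B2 = {4, 5, 6}  B3 = {1, 4, 5}  B4 = {3, 4, 5}
Tree: B1–B2, B1–B3, B2–B4
Every bag has size at most 3, so the width is 3 − 1 = 2 and tw(G) ≤ 2. Conversely, {1, 4, 5} is a clique of size 3, and the vertices of any clique must share a bag in every tree decomposition; so some bag has ≥ 3 vertices and tw(G) ≥ 2. Therefore the treewidth is 2.

2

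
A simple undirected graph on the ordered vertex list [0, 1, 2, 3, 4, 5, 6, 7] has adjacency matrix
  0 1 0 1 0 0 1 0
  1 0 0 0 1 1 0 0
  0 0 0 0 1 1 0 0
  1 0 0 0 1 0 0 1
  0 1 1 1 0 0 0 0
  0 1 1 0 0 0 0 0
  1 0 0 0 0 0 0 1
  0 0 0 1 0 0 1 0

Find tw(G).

2

A width-2 tree decomposition is:
Bags: B1 = {0, 6, 7}  B2 = {0, 3, 7}  B3 = {0, 1, 3}  B4 = {1, 3, 4}  B5 = {1, 4, 5}  B6 = {2, 4, 5}
Tree: B1–B2, B2–B3, B3–B4, B4–B5, B5–B6
The largest bag has 3 vertices, giving width 2; this decomposition certifies tw(G) ≤ 2. For the lower bound, G contains the cycle 6–7–3–0–6, so G is not a forest; only forests have treewidth ≤ 1, hence tw(G) ≥ 2. The upper and lower bounds meet at 2, so that is the treewidth.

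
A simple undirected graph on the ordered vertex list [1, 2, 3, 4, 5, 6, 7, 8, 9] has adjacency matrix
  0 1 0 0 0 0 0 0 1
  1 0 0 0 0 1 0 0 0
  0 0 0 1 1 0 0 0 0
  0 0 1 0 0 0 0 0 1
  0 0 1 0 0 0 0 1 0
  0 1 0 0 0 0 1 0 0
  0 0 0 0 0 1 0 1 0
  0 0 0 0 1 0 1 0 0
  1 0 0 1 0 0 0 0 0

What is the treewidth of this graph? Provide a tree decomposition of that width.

Treewidth 2.
One optimal decomposition is:
Bags: B1 = {1, 4, 9}  B2 = {1, 3, 4}  B3 = {1, 3, 5}  B4 = {1, 5, 8}  B5 = {1, 7, 8}  B6 = {1, 6, 7}  B7 = {1, 2, 6}
Tree: B1–B2, B2–B3, B3–B4, B4–B5, B5–B6, B6–B7

The largest bag has 3 vertices, giving width 2; this decomposition certifies tw(G) ≤ 2. For the lower bound, G contains the cycle 1–9–4–3–5–8–7–6–2–1, so G is not a forest; only forests have treewidth ≤ 1, hence tw(G) ≥ 2. The upper and lower bounds meet at 2, so that is the treewidth.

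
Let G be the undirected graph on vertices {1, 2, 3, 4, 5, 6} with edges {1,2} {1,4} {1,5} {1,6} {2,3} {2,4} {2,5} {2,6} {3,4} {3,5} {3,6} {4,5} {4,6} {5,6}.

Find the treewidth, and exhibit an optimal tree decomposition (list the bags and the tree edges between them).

The largest bag has 5 vertices, giving width 4; this decomposition certifies tw(G) ≤ 4. Conversely, {1, 2, 4, 5, 6} is a clique of size 5, and the vertices of any clique must share a bag in every tree decomposition; so some bag has ≥ 5 vertices and tw(G) ≥ 4. The upper and lower bounds meet at 4, so that is the treewidth.

Treewidth 4.
Bags: B1 = {2, 3, 4, 5, 6}  B2 = {1, 2, 4, 5, 6}
Tree: B1–B2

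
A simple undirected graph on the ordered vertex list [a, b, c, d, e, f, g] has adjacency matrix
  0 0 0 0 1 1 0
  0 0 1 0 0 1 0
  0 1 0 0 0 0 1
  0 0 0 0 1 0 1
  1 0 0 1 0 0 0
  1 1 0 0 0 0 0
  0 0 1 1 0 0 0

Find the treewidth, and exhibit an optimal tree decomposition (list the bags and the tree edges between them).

Each bag holds 3 vertices, so the decomposition has width 2, which upper-bounds the treewidth. For the lower bound, G contains the cycle a–e–d–g–c–b–f–a, so G is not a forest; only forests have treewidth ≤ 1, hence tw(G) ≥ 2. The upper and lower bounds meet at 2, so that is the treewidth.

Treewidth 2.
Bags: B1 = {a, d, e}  B2 = {a, d, g}  B3 = {a, c, g}  B4 = {a, b, c}  B5 = {a, b, f}
Tree: B1–B2, B2–B3, B3–B4, B4–B5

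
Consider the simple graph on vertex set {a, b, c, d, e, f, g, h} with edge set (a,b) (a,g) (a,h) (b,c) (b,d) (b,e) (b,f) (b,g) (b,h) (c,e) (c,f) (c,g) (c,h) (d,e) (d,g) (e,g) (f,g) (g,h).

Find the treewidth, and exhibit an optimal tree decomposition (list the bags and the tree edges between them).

Treewidth 3.
One such decomposition:
Bags: B1 = {b, c, g, h}  B2 = {b, c, f, g}  B3 = {b, c, e, g}  B4 = {b, d, e, g}  B5 = {a, b, g, h}
Tree: B1–B2, B2–B3, B3–B4, B1–B5

Every bag has size at most 4, so the width is 4 − 1 = 3 and tw(G) ≤ 3. Conversely, {b, d, e, g} is a clique of size 4, and the vertices of any clique must share a bag in every tree decomposition; so some bag has ≥ 4 vertices and tw(G) ≥ 3. Hence tw(G) = 3 exactly.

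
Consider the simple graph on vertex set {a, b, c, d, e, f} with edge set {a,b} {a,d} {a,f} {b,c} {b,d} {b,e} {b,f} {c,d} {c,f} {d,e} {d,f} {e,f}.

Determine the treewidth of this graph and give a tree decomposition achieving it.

The largest bag has 4 vertices, giving width 3; this decomposition certifies tw(G) ≤ 3. Conversely, {b, d, e, f} is a clique of size 4, and the vertices of any clique must share a bag in every tree decomposition; so some bag has ≥ 4 vertices and tw(G) ≥ 3. The upper and lower bounds meet at 3, so that is the treewidth.

Treewidth 3.
One optimal decomposition is:
Bags: B1 = {b, d, e, f}  B2 = {a, b, d, f}  B3 = {b, c, d, f}
Tree: B1–B2, B1–B3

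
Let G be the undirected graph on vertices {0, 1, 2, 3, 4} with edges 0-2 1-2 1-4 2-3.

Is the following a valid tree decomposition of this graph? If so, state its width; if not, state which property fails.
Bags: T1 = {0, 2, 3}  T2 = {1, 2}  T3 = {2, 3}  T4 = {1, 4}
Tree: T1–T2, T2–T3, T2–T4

A tree decomposition must satisfy three properties: every vertex lies in some bag; for every edge, both endpoints lie together in some bag; and for every vertex, the bags containing it form a connected subtree. Here bags containing vertex 3 are not connected in the tree, so the decomposition is invalid.

No — bags containing vertex 3 are not connected in the tree.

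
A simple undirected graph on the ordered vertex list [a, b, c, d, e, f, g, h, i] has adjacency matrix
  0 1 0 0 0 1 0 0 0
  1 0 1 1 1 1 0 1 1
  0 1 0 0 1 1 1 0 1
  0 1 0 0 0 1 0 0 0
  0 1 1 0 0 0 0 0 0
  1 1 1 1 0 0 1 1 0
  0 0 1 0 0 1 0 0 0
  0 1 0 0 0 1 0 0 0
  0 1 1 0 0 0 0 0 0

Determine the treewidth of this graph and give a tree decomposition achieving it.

Each bag holds 3 vertices, so the decomposition has width 2, which upper-bounds the treewidth. For the lower bound, the 3 vertices {c, f, g} are pairwise adjacent, and any tree decomposition puts a clique entirely inside one bag — forcing width ≥ 2. Therefore the treewidth is 2.

Treewidth 2.
Bags: B1 = {b, c, f}  B2 = {c, f, g}  B3 = {b, c, i}  B4 = {b, c, e}  B5 = {a, b, f}  B6 = {b, d, f}  B7 = {b, f, h}
Tree: B1–B2, B1–B3, B3–B4, B1–B5, B5–B6, B1–B7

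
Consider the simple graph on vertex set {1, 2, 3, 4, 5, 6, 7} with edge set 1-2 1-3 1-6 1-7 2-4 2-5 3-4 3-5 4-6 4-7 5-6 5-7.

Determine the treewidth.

A width-3 tree decomposition is:
Bags: B1 = {1, 2, 4, 5}  B2 = {1, 4, 5, 7}  B3 = {1, 3, 4, 5}  B4 = {1, 4, 5, 6}
Tree: B1–B2, B2–B3, B3–B4
The largest bag has 4 vertices, giving width 3; this decomposition certifies tw(G) ≤ 3. For the lower bound: the 4 vertex sets {1,2}, {4,7}, {5}, {3} are disjoint, each induces a connected subgraph, and every pair is joined by at least one edge of G. Contracting each set to a single vertex therefore yields K_{4} as a minor, and since treewidth is minor-monotone, tw(G) ≥ tw(K_{4}) = 3. The upper and lower bounds meet at 3, so that is the treewidth.

3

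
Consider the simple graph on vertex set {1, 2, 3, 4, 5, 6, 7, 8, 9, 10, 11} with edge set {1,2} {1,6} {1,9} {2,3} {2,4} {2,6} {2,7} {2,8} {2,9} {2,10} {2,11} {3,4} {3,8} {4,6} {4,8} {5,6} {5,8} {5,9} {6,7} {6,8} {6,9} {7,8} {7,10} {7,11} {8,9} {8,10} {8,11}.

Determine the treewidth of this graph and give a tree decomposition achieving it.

The largest bag has 4 vertices, giving width 3; this decomposition certifies tw(G) ≤ 3. On the other hand G contains the 4-clique {2, 7, 8, 11}. A clique must lie in a single bag of any decomposition, so no decomposition can have width below 3. Therefore the treewidth is 3.

Treewidth 3.
One optimal decomposition is:
Bags: B1 = {2, 6, 8, 9}  B2 = {2, 4, 6, 8}  B3 = {2, 6, 7, 8}  B4 = {1, 2, 6, 9}  B5 = {5, 6, 8, 9}  B6 = {2, 3, 4, 8}  B7 = {2, 7, 8, 11}  B8 = {2, 7, 8, 10}
Tree: B1–B2, B1–B3, B1–B4, B1–B5, B2–B6, B3–B7, B3–B8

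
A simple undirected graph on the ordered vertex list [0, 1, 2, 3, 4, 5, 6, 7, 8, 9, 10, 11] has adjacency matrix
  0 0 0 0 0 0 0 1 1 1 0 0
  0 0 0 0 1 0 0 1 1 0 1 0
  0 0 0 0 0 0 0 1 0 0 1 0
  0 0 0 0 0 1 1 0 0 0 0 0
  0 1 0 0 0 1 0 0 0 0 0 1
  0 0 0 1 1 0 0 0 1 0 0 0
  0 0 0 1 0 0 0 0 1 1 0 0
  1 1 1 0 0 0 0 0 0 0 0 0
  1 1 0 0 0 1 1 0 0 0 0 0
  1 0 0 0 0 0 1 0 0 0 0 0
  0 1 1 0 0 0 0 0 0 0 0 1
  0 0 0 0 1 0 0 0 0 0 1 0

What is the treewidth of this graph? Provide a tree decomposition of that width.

The largest bag has 4 vertices, giving width 3; this decomposition certifies tw(G) ≤ 3. For the lower bound: the 4 vertex sets {2,10,11}, {7}, {1}, {0,4,5,8} are disjoint, each induces a connected subgraph, and every pair is joined by at least one edge of G. Contracting each set to a single vertex therefore yields K_{4} as a minor, and since treewidth is minor-monotone, tw(G) ≥ tw(K_{4}) = 3. Hence tw(G) = 3 exactly.

Treewidth 3.
One optimal decomposition is:
Bags: B1 = {2, 7, 10, 11}  B2 = {1, 7, 10, 11}  B3 = {1, 4, 7, 11}  B4 = {0, 1, 4, 7}  B5 = {0, 1, 4, 8}  B6 = {0, 4, 5, 8}  B7 = {0, 5, 8, 9}  B8 = {5, 6, 8, 9}  B9 = {3, 5, 6, 9}
Tree: B1–B2, B2–B3, B3–B4, B4–B5, B5–B6, B6–B7, B7–B8, B8–B9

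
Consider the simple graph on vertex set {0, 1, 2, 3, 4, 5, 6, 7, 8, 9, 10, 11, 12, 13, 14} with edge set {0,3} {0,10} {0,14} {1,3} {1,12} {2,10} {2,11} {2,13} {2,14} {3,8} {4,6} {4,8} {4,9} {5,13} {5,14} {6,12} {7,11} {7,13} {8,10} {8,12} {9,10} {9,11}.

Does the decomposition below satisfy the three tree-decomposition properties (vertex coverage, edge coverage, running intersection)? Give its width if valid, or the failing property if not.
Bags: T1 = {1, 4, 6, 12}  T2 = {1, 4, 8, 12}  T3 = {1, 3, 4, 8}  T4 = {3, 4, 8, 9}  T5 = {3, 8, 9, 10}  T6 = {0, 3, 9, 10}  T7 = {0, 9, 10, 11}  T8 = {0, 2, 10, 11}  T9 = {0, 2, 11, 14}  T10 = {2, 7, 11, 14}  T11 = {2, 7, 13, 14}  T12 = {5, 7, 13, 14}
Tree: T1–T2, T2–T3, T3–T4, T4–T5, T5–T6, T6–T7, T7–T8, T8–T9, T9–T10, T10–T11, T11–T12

Checking the three conditions: (i) the bags cover all of {0, 1, 2, 3, 4, 5, 6, 7, 8, 9, 10, 11, 12, 13, 14}; (ii) for each edge, some bag contains both endpoints; (iii) the bags containing any fixed vertex form a subtree. All hold, so the decomposition is valid with width 4 − 1 = 3.

Yes; width 3.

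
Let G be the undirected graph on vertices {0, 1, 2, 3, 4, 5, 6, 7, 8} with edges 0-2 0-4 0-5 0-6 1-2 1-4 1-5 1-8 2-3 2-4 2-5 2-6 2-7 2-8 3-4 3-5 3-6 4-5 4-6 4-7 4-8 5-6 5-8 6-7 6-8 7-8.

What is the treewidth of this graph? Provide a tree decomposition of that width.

Treewidth 4.
One optimal decomposition is:
Bags: B1 = {2, 4, 6, 7, 8}  B2 = {2, 4, 5, 6, 8}  B3 = {0, 2, 4, 5, 6}  B4 = {2, 3, 4, 5, 6}  B5 = {1, 2, 4, 5, 8}
Tree: B1–B2, B2–B3, B2–B4, B2–B5

Every bag has size at most 5, so the width is 5 − 1 = 4 and tw(G) ≤ 4. Conversely, {1, 2, 4, 5, 8} is a clique of size 5, and the vertices of any clique must share a bag in every tree decomposition; so some bag has ≥ 5 vertices and tw(G) ≥ 4. Hence tw(G) = 4 exactly.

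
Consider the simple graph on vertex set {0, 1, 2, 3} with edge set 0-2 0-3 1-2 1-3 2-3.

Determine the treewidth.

2

A width-2 tree decomposition is:
Bags: B1 = {0, 2, 3}  B2 = {1, 2, 3}
Tree: B1–B2
Each bag holds 3 vertices, so the decomposition has width 2, which upper-bounds the treewidth. Conversely, {0, 2, 3} is a clique of size 3, and the vertices of any clique must share a bag in every tree decomposition; so some bag has ≥ 3 vertices and tw(G) ≥ 2. Combining the bounds, tw(G) = 2.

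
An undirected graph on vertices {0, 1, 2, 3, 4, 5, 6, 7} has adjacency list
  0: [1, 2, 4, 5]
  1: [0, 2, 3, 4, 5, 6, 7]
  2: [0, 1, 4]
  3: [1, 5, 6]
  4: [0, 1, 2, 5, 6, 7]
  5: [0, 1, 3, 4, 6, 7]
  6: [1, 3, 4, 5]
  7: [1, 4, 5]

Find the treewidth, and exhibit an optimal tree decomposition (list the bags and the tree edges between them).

Every bag has size at most 4, so the width is 4 − 1 = 3 and tw(G) ≤ 3. Conversely, {1, 3, 5, 6} is a clique of size 4, and the vertices of any clique must share a bag in every tree decomposition; so some bag has ≥ 4 vertices and tw(G) ≥ 3. Combining the bounds, tw(G) = 3.

Treewidth 3.
One such decomposition:
Bags: B1 = {0, 1, 4, 5}  B2 = {1, 4, 5, 6}  B3 = {1, 4, 5, 7}  B4 = {0, 1, 2, 4}  B5 = {1, 3, 5, 6}
Tree: B1–B2, B2–B3, B1–B4, B2–B5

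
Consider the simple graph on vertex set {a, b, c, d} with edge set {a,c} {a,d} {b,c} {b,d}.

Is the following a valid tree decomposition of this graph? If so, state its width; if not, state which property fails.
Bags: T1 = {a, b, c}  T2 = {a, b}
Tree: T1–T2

A tree decomposition must satisfy three properties: every vertex lies in some bag; for every edge, both endpoints lie together in some bag; and for every vertex, the bags containing it form a connected subtree. Here vertex d appears in no bag, so the decomposition is invalid.

No — vertex d appears in no bag.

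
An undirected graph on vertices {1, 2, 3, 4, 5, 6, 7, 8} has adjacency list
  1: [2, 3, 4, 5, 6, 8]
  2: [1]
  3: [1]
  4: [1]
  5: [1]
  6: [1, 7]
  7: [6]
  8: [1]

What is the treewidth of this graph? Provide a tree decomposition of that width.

Treewidth 1.
One such decomposition:
Bags: B1 = {1, 6}  B2 = {1, 3}  B3 = {1, 5}  B4 = {1, 2}  B5 = {1, 4}  B6 = {1, 8}  B7 = {6, 7}
Tree: B1–B2, B1–B3, B2–B4, B2–B5, B3–B6, B1–B7

Each bag holds 2 vertices, so the decomposition has width 1, which upper-bounds the treewidth. Any graph with an edge has treewidth ≥ 1, and G has the edge 1–6. Therefore the treewidth is 1.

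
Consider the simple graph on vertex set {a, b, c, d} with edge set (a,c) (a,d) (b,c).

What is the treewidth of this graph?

1

A width-1 tree decomposition is:
Bags: B1 = {b, c}  B2 = {a, c}  B3 = {a, d}
Tree: B1–B2, B2–B3
Each bag holds 2 vertices, so the decomposition has width 1, which upper-bounds the treewidth. Since G has at least one edge (e.g. b–c), it is not an edgeless graph, so tw(G) ≥ 1. The upper and lower bounds meet at 1, so that is the treewidth.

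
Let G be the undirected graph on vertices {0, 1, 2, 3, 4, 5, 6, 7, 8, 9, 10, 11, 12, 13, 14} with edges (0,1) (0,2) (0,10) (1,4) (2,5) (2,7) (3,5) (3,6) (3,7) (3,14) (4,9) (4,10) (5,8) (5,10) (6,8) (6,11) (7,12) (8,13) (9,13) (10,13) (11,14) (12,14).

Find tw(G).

3

A width-3 tree decomposition is:
Bags: B1 = {7, 11, 12, 14}  B2 = {3, 7, 11, 14}  B3 = {3, 6, 7, 11}  B4 = {2, 3, 6, 7}  B5 = {2, 3, 5, 6}  B6 = {2, 5, 6, 8}  B7 = {0, 2, 5, 8}  B8 = {0, 5, 8, 10}  B9 = {0, 8, 10, 13}  B10 = {0, 1, 10, 13}  B11 = {1, 4, 10, 13}  B12 = {1, 4, 9, 13}
Tree: B1–B2, B2–B3, B3–B4, B4–B5, B5–B6, B6–B7, B7–B8, B8–B9, B9–B10, B10–B11, B11–B12
The largest bag has 4 vertices, giving width 3; this decomposition certifies tw(G) ≤ 3. For the lower bound: the 4 vertex sets {11,12,14}, {7}, {3}, {2,5,6,8} are disjoint, each induces a connected subgraph, and every pair is joined by at least one edge of G. Contracting each set to a single vertex therefore yields K_{4} as a minor, and since treewidth is minor-monotone, tw(G) ≥ tw(K_{4}) = 3. Hence tw(G) = 3 exactly.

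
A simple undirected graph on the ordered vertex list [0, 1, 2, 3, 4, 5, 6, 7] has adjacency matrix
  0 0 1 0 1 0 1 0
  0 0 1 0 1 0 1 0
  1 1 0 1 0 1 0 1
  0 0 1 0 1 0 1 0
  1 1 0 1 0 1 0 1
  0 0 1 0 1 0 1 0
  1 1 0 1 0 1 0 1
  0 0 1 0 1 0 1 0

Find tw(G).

3

A width-3 tree decomposition is:
Bags: B1 = {2, 3, 4, 6}  B2 = {1, 2, 4, 6}  B3 = {2, 4, 5, 6}  B4 = {2, 4, 6, 7}  B5 = {0, 2, 4, 6}
Tree: B1–B2, B2–B3, B3–B4, B4–B5
The largest bag has 4 vertices, giving width 3; this decomposition certifies tw(G) ≤ 3. For the lower bound: the 4 vertex sets {2,3}, {1,6}, {4}, {5} are disjoint, each induces a connected subgraph, and every pair is joined by at least one edge of G. Contracting each set to a single vertex therefore yields K_{4} as a minor, and since treewidth is minor-monotone, tw(G) ≥ tw(K_{4}) = 3. Hence tw(G) = 3 exactly.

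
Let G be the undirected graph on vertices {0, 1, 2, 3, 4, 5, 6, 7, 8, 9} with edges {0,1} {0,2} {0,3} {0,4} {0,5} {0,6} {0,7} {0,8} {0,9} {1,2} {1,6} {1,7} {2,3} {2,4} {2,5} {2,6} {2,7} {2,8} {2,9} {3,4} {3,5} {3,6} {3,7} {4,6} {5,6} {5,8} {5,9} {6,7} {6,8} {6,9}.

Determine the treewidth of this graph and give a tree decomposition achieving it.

Treewidth 4.
Bags: B1 = {0, 2, 3, 6, 7}  B2 = {0, 2, 3, 5, 6}  B3 = {0, 2, 5, 6, 9}  B4 = {0, 2, 3, 4, 6}  B5 = {0, 2, 5, 6, 8}  B6 = {0, 1, 2, 6, 7}
Tree: B1–B2, B2–B3, B1–B4, B3–B5, B1–B6

Every bag has size at most 5, so the width is 5 − 1 = 4 and tw(G) ≤ 4. Conversely, {0, 2, 5, 6, 8} is a clique of size 5, and the vertices of any clique must share a bag in every tree decomposition; so some bag has ≥ 5 vertices and tw(G) ≥ 4. The upper and lower bounds meet at 4, so that is the treewidth.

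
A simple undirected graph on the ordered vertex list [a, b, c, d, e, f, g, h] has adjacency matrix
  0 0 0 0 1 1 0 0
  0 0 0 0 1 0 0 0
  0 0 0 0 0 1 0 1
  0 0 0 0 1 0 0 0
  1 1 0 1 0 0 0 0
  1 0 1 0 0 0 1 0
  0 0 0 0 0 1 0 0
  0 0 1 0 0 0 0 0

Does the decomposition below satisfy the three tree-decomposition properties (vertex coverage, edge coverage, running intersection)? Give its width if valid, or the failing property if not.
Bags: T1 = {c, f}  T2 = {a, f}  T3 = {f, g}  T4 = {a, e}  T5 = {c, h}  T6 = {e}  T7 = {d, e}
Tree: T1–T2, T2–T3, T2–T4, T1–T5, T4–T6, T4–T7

No — vertex b appears in no bag.

A tree decomposition must satisfy three properties: every vertex lies in some bag; for every edge, both endpoints lie together in some bag; and for every vertex, the bags containing it form a connected subtree. Here vertex b appears in no bag, so the decomposition is invalid.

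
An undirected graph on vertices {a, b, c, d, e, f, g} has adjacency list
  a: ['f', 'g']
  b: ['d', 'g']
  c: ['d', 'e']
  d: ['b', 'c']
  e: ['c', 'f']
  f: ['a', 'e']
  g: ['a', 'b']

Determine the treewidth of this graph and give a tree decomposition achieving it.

Treewidth 2.
One optimal decomposition is:
Bags: B1 = {a, b, g}  B2 = {a, b, f}  B3 = {b, e, f}  B4 = {b, c, e}  B5 = {b, c, d}
Tree: B1–B2, B2–B3, B3–B4, B4–B5

The largest bag has 3 vertices, giving width 2; this decomposition certifies tw(G) ≤ 2. For the lower bound, G contains the cycle b–g–a–f–e–c–d–b, so G is not a forest; only forests have treewidth ≤ 1, hence tw(G) ≥ 2. The upper and lower bounds meet at 2, so that is the treewidth.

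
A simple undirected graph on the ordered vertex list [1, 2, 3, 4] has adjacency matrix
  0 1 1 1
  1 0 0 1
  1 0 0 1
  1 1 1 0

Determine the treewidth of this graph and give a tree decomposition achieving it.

Treewidth 2.
One optimal decomposition is:
Bags: B1 = {1, 2, 4}  B2 = {1, 3, 4}
Tree: B1–B2

Each bag holds 3 vertices, so the decomposition has width 2, which upper-bounds the treewidth. On the other hand G contains the 3-clique {1, 2, 4}. A clique must lie in a single bag of any decomposition, so no decomposition can have width below 2. Therefore the treewidth is 2.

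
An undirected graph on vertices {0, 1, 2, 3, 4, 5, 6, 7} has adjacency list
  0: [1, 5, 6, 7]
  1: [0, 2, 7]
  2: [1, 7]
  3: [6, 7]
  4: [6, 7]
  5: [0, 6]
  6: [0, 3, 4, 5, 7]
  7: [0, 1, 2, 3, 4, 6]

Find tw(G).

2

A width-2 tree decomposition is:
Bags: B1 = {0, 6, 7}  B2 = {0, 1, 7}  B3 = {4, 6, 7}  B4 = {1, 2, 7}  B5 = {0, 5, 6}  B6 = {3, 6, 7}
Tree: B1–B2, B1–B3, B2–B4, B1–B5, B3–B6
Each bag holds 3 vertices, so the decomposition has width 2, which upper-bounds the treewidth. Conversely, {0, 5, 6} is a clique of size 3, and the vertices of any clique must share a bag in every tree decomposition; so some bag has ≥ 3 vertices and tw(G) ≥ 2. Hence tw(G) = 2 exactly.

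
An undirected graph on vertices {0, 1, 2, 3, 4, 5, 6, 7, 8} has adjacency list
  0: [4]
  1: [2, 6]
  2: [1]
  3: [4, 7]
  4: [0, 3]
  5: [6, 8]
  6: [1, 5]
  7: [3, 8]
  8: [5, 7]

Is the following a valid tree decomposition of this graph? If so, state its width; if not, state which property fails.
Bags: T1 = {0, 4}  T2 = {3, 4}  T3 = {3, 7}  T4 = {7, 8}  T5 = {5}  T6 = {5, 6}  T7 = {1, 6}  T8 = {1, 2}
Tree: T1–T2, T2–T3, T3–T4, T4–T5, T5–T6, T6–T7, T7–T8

A tree decomposition must satisfy three properties: every vertex lies in some bag; for every edge, both endpoints lie together in some bag; and for every vertex, the bags containing it form a connected subtree. Here edge (8,5) lies in no bag, so the decomposition is invalid.

No — edge (8,5) lies in no bag.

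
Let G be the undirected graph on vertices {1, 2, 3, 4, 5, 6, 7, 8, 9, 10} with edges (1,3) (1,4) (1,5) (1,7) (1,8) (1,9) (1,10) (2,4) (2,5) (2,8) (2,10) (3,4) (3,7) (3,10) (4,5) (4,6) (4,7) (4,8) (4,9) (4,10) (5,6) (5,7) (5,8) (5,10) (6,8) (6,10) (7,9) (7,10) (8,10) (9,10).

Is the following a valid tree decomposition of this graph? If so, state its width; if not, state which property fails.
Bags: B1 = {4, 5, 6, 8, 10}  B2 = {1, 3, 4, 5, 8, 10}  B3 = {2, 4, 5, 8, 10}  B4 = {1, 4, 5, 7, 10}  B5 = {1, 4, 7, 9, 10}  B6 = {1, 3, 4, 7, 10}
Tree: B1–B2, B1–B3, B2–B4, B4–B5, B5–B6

No — bags containing vertex 3 are not connected in the tree.

A tree decomposition must satisfy three properties: every vertex lies in some bag; for every edge, both endpoints lie together in some bag; and for every vertex, the bags containing it form a connected subtree. Here bags containing vertex 3 are not connected in the tree, so the decomposition is invalid.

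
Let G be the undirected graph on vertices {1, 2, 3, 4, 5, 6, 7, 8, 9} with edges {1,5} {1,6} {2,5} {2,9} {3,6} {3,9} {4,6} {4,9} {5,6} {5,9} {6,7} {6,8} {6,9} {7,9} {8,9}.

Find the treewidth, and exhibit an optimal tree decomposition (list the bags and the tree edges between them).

Treewidth 2.
Bags: B1 = {5, 6, 9}  B2 = {3, 6, 9}  B3 = {6, 7, 9}  B4 = {4, 6, 9}  B5 = {2, 5, 9}  B6 = {1, 5, 6}  B7 = {6, 8, 9}
Tree: B1–B2, B2–B3, B3–B4, B1–B5, B1–B6, B4–B7

The largest bag has 3 vertices, giving width 2; this decomposition certifies tw(G) ≤ 2. On the other hand G contains the 3-clique {2, 5, 9}. A clique must lie in a single bag of any decomposition, so no decomposition can have width below 2. The upper and lower bounds meet at 2, so that is the treewidth.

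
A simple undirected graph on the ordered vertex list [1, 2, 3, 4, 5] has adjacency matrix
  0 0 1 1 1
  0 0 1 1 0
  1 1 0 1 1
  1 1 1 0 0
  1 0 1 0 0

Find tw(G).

2

A width-2 tree decomposition is:
Bags: B1 = {1, 3, 4}  B2 = {2, 3, 4}  B3 = {1, 3, 5}
Tree: B1–B2, B1–B3
Each bag holds 3 vertices, so the decomposition has width 2, which upper-bounds the treewidth. For the lower bound, the 3 vertices {1, 3, 4} are pairwise adjacent, and any tree decomposition puts a clique entirely inside one bag — forcing width ≥ 2. Hence tw(G) = 2 exactly.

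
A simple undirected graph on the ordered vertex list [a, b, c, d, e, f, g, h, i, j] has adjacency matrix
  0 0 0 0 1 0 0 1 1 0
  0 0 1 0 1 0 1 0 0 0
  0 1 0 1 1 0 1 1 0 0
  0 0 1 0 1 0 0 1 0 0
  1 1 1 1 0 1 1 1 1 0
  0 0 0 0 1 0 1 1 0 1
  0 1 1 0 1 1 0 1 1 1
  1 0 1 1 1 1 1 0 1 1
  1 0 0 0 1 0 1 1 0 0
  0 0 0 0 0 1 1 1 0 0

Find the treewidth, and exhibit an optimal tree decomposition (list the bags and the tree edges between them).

Each bag holds 4 vertices, so the decomposition has width 3, which upper-bounds the treewidth. Conversely, {f, g, h, j} is a clique of size 4, and the vertices of any clique must share a bag in every tree decomposition; so some bag has ≥ 4 vertices and tw(G) ≥ 3. Therefore the treewidth is 3.

Treewidth 3.
One such decomposition:
Bags: B1 = {e, g, h, i}  B2 = {c, e, g, h}  B3 = {e, f, g, h}  B4 = {a, e, h, i}  B5 = {c, d, e, h}  B6 = {f, g, h, j}  B7 = {b, c, e, g}
Tree: B1–B2, B1–B3, B1–B4, B2–B5, B3–B6, B2–B7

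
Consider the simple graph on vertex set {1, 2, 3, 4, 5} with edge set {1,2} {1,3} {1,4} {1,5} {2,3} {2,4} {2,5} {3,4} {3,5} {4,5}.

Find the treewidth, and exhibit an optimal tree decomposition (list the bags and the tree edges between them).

A single bag containing all 5 vertices is trivially a valid decomposition of width 4. On the other hand G contains the 5-clique {1, 2, 3, 4, 5}. A clique must lie in a single bag of any decomposition, so no decomposition can have width below 4. Therefore the treewidth is 4.

Treewidth 4.
One optimal decomposition is:
Bags: B1 = {1, 2, 3, 4, 5}
Tree: (single bag)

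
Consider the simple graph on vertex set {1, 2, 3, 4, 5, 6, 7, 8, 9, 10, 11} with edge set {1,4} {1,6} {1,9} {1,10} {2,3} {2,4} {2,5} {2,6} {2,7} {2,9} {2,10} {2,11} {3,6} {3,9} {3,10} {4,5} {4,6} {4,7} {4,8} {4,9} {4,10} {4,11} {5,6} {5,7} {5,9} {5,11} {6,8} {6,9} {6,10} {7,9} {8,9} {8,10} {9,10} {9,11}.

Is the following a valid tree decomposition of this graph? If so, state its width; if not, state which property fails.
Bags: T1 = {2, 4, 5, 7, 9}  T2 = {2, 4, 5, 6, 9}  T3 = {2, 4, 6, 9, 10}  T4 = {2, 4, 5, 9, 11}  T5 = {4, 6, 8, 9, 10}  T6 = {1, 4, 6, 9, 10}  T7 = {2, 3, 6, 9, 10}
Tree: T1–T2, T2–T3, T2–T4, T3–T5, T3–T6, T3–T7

Yes; width 4.

Every vertex of G appears in some bag (union = {1, 2, 3, 4, 5, 6, 7, 8, 9, 10, 11}); every edge is covered by a bag; and for each vertex v the set of bags containing v is connected in the bag tree. The decomposition is therefore valid. The largest bag has 5 vertices, so the width is 4.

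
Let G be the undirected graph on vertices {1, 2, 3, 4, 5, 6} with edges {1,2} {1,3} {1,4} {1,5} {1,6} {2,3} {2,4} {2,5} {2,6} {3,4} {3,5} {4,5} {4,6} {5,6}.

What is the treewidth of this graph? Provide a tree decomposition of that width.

Each bag holds 5 vertices, so the decomposition has width 4, which upper-bounds the treewidth. On the other hand G contains the 5-clique {1, 2, 3, 4, 5}. A clique must lie in a single bag of any decomposition, so no decomposition can have width below 4. Combining the bounds, tw(G) = 4.

Treewidth 4.
One such decomposition:
Bags: B1 = {1, 2, 3, 4, 5}  B2 = {1, 2, 4, 5, 6}
Tree: B1–B2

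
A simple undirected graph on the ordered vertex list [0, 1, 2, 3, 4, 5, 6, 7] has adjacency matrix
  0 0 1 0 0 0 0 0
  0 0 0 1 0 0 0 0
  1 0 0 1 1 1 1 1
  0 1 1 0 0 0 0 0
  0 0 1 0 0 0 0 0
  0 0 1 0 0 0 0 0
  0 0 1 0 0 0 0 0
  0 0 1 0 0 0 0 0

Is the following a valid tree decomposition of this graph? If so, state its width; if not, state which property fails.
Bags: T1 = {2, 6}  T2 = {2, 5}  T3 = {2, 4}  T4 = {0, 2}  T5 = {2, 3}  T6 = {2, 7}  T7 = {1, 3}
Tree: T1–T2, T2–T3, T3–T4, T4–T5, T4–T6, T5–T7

Yes; width 1.

Vertex coverage: the bags together contain {0, 1, 2, 3, 4, 5, 6, 7}, the full vertex set. Edge coverage: each edge of G has both endpoints in at least one bag. Running intersection: for every vertex, the bags containing it form a connected subtree. All three properties hold, so this is a valid tree decomposition of width max|bag| − 1 = 1, and hence tw(G) ≤ 1.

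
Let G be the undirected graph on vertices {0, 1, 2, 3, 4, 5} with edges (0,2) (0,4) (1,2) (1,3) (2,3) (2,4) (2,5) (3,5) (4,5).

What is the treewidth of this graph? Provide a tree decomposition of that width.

The largest bag has 3 vertices, giving width 2; this decomposition certifies tw(G) ≤ 2. Conversely, {0, 2, 4} is a clique of size 3, and the vertices of any clique must share a bag in every tree decomposition; so some bag has ≥ 3 vertices and tw(G) ≥ 2. Hence tw(G) = 2 exactly.

Treewidth 2.
Bags: B1 = {2, 3, 5}  B2 = {2, 4, 5}  B3 = {1, 2, 3}  B4 = {0, 2, 4}
Tree: B1–B2, B1–B3, B2–B4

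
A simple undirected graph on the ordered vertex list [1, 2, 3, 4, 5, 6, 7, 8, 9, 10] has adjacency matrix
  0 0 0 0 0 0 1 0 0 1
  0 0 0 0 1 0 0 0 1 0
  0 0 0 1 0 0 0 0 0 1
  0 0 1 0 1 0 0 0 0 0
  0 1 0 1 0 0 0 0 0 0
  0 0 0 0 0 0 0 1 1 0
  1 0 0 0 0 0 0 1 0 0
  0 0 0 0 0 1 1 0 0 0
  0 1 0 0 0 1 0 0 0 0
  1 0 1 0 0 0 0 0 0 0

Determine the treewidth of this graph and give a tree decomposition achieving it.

Treewidth 2.
One optimal decomposition is:
Bags: B1 = {1, 3, 10}  B2 = {1, 3, 7}  B3 = {3, 7, 8}  B4 = {3, 6, 8}  B5 = {3, 6, 9}  B6 = {2, 3, 9}  B7 = {2, 3, 5}  B8 = {3, 4, 5}
Tree: B1–B2, B2–B3, B3–B4, B4–B5, B5–B6, B6–B7, B7–B8

The largest bag has 3 vertices, giving width 2; this decomposition certifies tw(G) ≤ 2. Since 3–10–1–7–8–6–9–2–5–4–3 is a cycle in G, G is not acyclic. Forests are exactly the graphs of treewidth ≤ 1, so tw(G) ≥ 2. The upper and lower bounds meet at 2, so that is the treewidth.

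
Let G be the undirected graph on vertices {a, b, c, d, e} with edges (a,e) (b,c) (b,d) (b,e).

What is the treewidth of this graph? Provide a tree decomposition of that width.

Treewidth 1.
One such decomposition:
Bags: B1 = {b, c}  B2 = {b, e}  B3 = {a, e}  B4 = {b, d}
Tree: B1–B2, B2–B3, B2–B4

Each bag holds 2 vertices, so the decomposition has width 1, which upper-bounds the treewidth. G has an edge, so its treewidth is at least 1. Hence tw(G) = 1 exactly.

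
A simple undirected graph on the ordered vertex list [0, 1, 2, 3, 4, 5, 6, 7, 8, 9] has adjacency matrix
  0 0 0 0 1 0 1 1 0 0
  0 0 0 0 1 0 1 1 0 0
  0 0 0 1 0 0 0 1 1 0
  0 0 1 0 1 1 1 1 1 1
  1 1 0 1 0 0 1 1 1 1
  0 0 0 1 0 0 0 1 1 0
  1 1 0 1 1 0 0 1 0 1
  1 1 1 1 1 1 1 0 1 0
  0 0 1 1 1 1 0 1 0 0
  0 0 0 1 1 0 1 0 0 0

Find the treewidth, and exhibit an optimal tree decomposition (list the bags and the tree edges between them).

Every bag has size at most 4, so the width is 4 − 1 = 3 and tw(G) ≤ 3. On the other hand G contains the 4-clique {3, 4, 6, 9}. A clique must lie in a single bag of any decomposition, so no decomposition can have width below 3. Therefore the treewidth is 3.

Treewidth 3.
Bags: B1 = {0, 4, 6, 7}  B2 = {1, 4, 6, 7}  B3 = {3, 4, 6, 7}  B4 = {3, 4, 6, 9}  B5 = {3, 4, 7, 8}  B6 = {3, 5, 7, 8}  B7 = {2, 3, 7, 8}
Tree: B1–B2, B2–B3, B3–B4, B3–B5, B5–B6, B5–B7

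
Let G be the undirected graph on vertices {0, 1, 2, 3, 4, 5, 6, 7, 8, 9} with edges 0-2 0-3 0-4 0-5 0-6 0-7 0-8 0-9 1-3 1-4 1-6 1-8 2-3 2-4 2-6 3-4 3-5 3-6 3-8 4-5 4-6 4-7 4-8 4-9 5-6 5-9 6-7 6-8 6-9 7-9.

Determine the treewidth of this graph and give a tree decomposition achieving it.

Treewidth 4.
One such decomposition:
Bags: B1 = {0, 3, 4, 6, 8}  B2 = {0, 3, 4, 5, 6}  B3 = {1, 3, 4, 6, 8}  B4 = {0, 2, 3, 4, 6}  B5 = {0, 4, 5, 6, 9}  B6 = {0, 4, 6, 7, 9}
Tree: B1–B2, B1–B3, B2–B4, B2–B5, B5–B6

The largest bag has 5 vertices, giving width 4; this decomposition certifies tw(G) ≤ 4. For the lower bound, the 5 vertices {0, 4, 5, 6, 9} are pairwise adjacent, and any tree decomposition puts a clique entirely inside one bag — forcing width ≥ 4. Hence tw(G) = 4 exactly.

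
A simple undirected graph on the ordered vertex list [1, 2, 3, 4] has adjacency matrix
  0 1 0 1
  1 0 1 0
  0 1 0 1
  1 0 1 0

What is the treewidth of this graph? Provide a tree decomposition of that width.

Treewidth 2.
One optimal decomposition is:
Bags: B1 = {1, 2, 3}  B2 = {1, 3, 4}
Tree: B1–B2

The largest bag has 3 vertices, giving width 2; this decomposition certifies tw(G) ≤ 2. For the lower bound, G contains the cycle 1–2–3–4–1, so G is not a forest; only forests have treewidth ≤ 1, hence tw(G) ≥ 2. Hence tw(G) = 2 exactly.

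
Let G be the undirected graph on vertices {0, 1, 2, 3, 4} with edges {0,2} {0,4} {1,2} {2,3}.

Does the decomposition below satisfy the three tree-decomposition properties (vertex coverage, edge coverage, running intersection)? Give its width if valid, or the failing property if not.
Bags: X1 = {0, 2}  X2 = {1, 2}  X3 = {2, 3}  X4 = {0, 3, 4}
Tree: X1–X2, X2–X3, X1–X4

No — bags containing vertex 3 are not connected in the tree.

A tree decomposition must satisfy three properties: every vertex lies in some bag; for every edge, both endpoints lie together in some bag; and for every vertex, the bags containing it form a connected subtree. Here bags containing vertex 3 are not connected in the tree, so the decomposition is invalid.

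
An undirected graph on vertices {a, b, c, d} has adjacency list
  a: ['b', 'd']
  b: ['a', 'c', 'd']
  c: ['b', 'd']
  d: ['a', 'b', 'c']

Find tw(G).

2

A width-2 tree decomposition is:
Bags: B1 = {a, b, d}  B2 = {b, c, d}
Tree: B1–B2
Every bag has size at most 3, so the width is 3 − 1 = 2 and tw(G) ≤ 2. Conversely, {b, c, d} is a clique of size 3, and the vertices of any clique must share a bag in every tree decomposition; so some bag has ≥ 3 vertices and tw(G) ≥ 2. Combining the bounds, tw(G) = 2.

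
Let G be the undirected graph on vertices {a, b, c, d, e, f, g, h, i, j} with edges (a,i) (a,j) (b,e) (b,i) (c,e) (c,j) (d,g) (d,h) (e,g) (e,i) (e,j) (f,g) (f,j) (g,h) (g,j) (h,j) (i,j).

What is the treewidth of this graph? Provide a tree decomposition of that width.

Each bag holds 3 vertices, so the decomposition has width 2, which upper-bounds the treewidth. For the lower bound, the 3 vertices {d, g, h} are pairwise adjacent, and any tree decomposition puts a clique entirely inside one bag — forcing width ≥ 2. Combining the bounds, tw(G) = 2.

Treewidth 2.
One optimal decomposition is:
Bags: B1 = {e, g, j}  B2 = {e, i, j}  B3 = {g, h, j}  B4 = {f, g, j}  B5 = {c, e, j}  B6 = {a, i, j}  B7 = {b, e, i}  B8 = {d, g, h}
Tree: B1–B2, B1–B3, B3–B4, B1–B5, B2–B6, B2–B7, B3–B8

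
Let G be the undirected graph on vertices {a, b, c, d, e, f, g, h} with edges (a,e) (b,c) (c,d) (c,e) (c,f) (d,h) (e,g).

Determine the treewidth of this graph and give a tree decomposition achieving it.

The largest bag has 2 vertices, giving width 1; this decomposition certifies tw(G) ≤ 1. G has an edge, so its treewidth is at least 1. The upper and lower bounds meet at 1, so that is the treewidth.

Treewidth 1.
Bags: B1 = {a, e}  B2 = {c, e}  B3 = {b, c}  B4 = {c, d}  B5 = {c, f}  B6 = {e, g}  B7 = {d, h}
Tree: B1–B2, B2–B3, B2–B4, B3–B5, B1–B6, B4–B7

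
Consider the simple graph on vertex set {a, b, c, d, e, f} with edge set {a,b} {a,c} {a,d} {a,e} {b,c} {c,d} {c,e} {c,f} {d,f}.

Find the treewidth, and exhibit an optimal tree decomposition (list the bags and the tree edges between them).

The largest bag has 3 vertices, giving width 2; this decomposition certifies tw(G) ≤ 2. For the lower bound, the 3 vertices {a, c, d} are pairwise adjacent, and any tree decomposition puts a clique entirely inside one bag — forcing width ≥ 2. Hence tw(G) = 2 exactly.

Treewidth 2.
Bags: B1 = {a, c, d}  B2 = {a, b, c}  B3 = {a, c, e}  B4 = {c, d, f}
Tree: B1–B2, B1–B3, B1–B4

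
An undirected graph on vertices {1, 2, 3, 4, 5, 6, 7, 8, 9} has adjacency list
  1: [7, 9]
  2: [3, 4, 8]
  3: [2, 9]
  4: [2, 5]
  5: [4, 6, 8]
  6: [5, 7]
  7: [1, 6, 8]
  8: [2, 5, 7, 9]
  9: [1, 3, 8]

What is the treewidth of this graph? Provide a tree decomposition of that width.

Every bag has size at most 4, so the width is 4 − 1 = 3 and tw(G) ≤ 3. For the lower bound: the 4 vertex sets {1,6,7}, {5}, {8}, {2,3,4,9} are disjoint, each induces a connected subgraph, and every pair is joined by at least one edge of G. Contracting each set to a single vertex therefore yields K_{4} as a minor, and since treewidth is minor-monotone, tw(G) ≥ tw(K_{4}) = 3. Hence tw(G) = 3 exactly.

Treewidth 3.
One optimal decomposition is:
Bags: B1 = {1, 5, 6, 7}  B2 = {1, 5, 7, 8}  B3 = {1, 5, 8, 9}  B4 = {4, 5, 8, 9}  B5 = {2, 4, 8, 9}  B6 = {2, 3, 4, 9}
Tree: B1–B2, B2–B3, B3–B4, B4–B5, B5–B6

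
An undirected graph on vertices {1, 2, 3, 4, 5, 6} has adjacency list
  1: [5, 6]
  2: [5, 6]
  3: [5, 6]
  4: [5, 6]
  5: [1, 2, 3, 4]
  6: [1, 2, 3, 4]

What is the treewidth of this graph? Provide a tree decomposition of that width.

Each bag holds 3 vertices, so the decomposition has width 2, which upper-bounds the treewidth. Since 5–4–6–1–5 is a cycle in G, G is not acyclic. Forests are exactly the graphs of treewidth ≤ 1, so tw(G) ≥ 2. Hence tw(G) = 2 exactly.

Treewidth 2.
One such decomposition:
Bags: B1 = {4, 5, 6}  B2 = {1, 5, 6}  B3 = {3, 5, 6}  B4 = {2, 5, 6}
Tree: B1–B2, B2–B3, B3–B4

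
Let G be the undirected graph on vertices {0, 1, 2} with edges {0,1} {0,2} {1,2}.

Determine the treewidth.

2

A width-2 tree decomposition is:
Bags: B1 = {0, 1, 2}
Tree: (single bag)
A single bag containing all 3 vertices is trivially a valid decomposition of width 2. On the other hand G contains the 3-clique {0, 1, 2}. A clique must lie in a single bag of any decomposition, so no decomposition can have width below 2. Combining the bounds, tw(G) = 2.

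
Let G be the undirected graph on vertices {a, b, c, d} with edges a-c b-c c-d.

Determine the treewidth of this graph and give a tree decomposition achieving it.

Treewidth 1.
One such decomposition:
Bags: B1 = {c, d}  B2 = {b, c}  B3 = {a, c}
Tree: B1–B2, B2–B3

The largest bag has 2 vertices, giving width 1; this decomposition certifies tw(G) ≤ 1. Any graph with an edge has treewidth ≥ 1, and G has the edge c–d. Therefore the treewidth is 1.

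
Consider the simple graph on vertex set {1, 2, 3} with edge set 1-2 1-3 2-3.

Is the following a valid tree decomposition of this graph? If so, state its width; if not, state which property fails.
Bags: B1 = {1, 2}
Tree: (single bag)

No — vertex 3 appears in no bag.

A tree decomposition must satisfy three properties: every vertex lies in some bag; for every edge, both endpoints lie together in some bag; and for every vertex, the bags containing it form a connected subtree. Here vertex 3 appears in no bag, so the decomposition is invalid.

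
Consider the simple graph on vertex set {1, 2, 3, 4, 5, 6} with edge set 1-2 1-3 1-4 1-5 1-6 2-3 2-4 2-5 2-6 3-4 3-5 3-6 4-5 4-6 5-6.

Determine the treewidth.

5

A width-5 tree decomposition is:
Bags: B1 = {1, 2, 3, 4, 5, 6}
Tree: (single bag)
A single bag containing all 6 vertices is trivially a valid decomposition of width 5. For the lower bound, the 6 vertices {1, 2, 3, 4, 5, 6} are pairwise adjacent, and any tree decomposition puts a clique entirely inside one bag — forcing width ≥ 5. Hence tw(G) = 5 exactly.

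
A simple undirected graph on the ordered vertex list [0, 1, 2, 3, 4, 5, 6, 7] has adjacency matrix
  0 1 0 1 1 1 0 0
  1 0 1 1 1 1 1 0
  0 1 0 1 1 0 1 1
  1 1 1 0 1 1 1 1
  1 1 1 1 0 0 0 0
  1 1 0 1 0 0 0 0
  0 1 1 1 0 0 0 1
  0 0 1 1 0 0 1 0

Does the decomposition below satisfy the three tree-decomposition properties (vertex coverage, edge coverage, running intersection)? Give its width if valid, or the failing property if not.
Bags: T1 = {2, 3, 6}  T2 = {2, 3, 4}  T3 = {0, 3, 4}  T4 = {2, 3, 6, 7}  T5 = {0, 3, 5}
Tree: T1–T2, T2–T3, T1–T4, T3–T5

No — vertex 1 appears in no bag.

A tree decomposition must satisfy three properties: every vertex lies in some bag; for every edge, both endpoints lie together in some bag; and for every vertex, the bags containing it form a connected subtree. Here vertex 1 appears in no bag, so the decomposition is invalid.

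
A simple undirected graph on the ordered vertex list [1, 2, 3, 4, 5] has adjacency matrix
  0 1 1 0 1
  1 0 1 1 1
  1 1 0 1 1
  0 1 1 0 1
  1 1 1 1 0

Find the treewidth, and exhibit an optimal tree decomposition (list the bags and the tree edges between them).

Treewidth 3.
One optimal decomposition is:
Bags: B1 = {1, 2, 3, 5}  B2 = {2, 3, 4, 5}
Tree: B1–B2

Each bag holds 4 vertices, so the decomposition has width 3, which upper-bounds the treewidth. Conversely, {1, 2, 3, 5} is a clique of size 4, and the vertices of any clique must share a bag in every tree decomposition; so some bag has ≥ 4 vertices and tw(G) ≥ 3. Hence tw(G) = 3 exactly.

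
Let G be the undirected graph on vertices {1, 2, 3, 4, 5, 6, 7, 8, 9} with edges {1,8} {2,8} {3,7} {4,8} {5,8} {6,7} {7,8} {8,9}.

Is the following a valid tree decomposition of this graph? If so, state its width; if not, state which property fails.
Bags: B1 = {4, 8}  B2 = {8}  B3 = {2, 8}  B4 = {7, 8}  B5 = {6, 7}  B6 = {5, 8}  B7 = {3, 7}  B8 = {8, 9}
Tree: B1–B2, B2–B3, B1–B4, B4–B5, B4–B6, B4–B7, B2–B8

No — vertex 1 appears in no bag.

A tree decomposition must satisfy three properties: every vertex lies in some bag; for every edge, both endpoints lie together in some bag; and for every vertex, the bags containing it form a connected subtree. Here vertex 1 appears in no bag, so the decomposition is invalid.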